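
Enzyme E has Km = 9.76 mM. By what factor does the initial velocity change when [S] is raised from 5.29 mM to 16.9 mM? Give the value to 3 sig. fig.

1.80

The fractional saturations are [S]/(Km+[S]) = 5.29/15.05 = 0.3515 and 16.9/26.66 = 0.6339.
v₂/v₁ is just their ratio: 0.6339/0.3515 = 1.80.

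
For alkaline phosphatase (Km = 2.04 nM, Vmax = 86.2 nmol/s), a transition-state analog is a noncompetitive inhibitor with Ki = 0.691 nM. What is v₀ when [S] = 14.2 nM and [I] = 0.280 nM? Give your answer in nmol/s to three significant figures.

53.6 nmol/s

α = 1 + [I]/Ki = 1 + 0.280/0.691 = 1.405.
For a noncompetitive inhibitor, Vmax is reduced to Vmax/α while Km is unchanged: Km,app = 2.04 nM, Vmax,app = 61.3 nmol/s.
v = Vmax,app·[S]/(Km,app + [S]) = 61.3 × 14.2/(2.04 + 14.2) = 53.6 nmol/s.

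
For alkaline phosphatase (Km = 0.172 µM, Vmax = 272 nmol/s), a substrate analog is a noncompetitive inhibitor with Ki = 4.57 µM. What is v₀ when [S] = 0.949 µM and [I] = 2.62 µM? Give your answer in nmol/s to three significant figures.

With α = 1 + [I]/Ki = 1 + 2.62/4.57 = 1.573, the noncompetitive rate law is v = (Vmax/α)·[S] / (Km + [S]).
v = (272/1.573)×0.949 / (0.172 + 0.949) = 164.1/1.121 = 146 nmol/s.

146 nmol/s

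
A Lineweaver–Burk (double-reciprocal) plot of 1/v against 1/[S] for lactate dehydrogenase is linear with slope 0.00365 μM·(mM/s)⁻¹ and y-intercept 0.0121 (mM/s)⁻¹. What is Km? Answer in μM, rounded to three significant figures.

y-intercept = 1/Vmax ⇒ Vmax = 82.6 mM/s; slope = Km/Vmax ⇒ Km = slope × Vmax.
Km = 0.00365 × 82.6 = 0.302 μM.

0.302 μM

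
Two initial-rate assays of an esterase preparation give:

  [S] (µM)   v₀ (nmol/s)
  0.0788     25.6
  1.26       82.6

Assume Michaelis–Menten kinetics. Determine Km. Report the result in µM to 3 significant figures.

0.220 µM

In reciprocal form, 1/v = (Km/Vmax)·(1/[S]) + 1/Vmax. The two points give (1/[S], 1/v) = (12.69, 0.03906) and (0.7937, 0.01211).
Slope = (0.03906 − 0.01211)/(12.69 − 0.7937) = 0.002266; intercept = 0.03906 − 0.002266×12.69 = 0.01031.
Vmax = 1/intercept = 97.0 nmol/s; Km = slope × Vmax = 0.002266 × 97.0 = 0.220 µM.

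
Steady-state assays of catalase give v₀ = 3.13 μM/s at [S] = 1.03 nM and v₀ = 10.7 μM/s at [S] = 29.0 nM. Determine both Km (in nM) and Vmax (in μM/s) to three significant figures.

In reciprocal form, 1/v = (Km/Vmax)·(1/[S]) + 1/Vmax. The two points give (1/[S], 1/v) = (0.9709, 0.3195) and (0.03448, 0.09346).
Slope = (0.3195 − 0.09346)/(0.9709 − 0.03448) = 0.2414; intercept = 0.3195 − 0.2414×0.9709 = 0.08513.
Vmax = 1/intercept = 11.7 μM/s; Km = slope × Vmax = 0.2414 × 11.7 = 2.84 nM.

Km = 2.84 nM; Vmax = 11.7 μM/s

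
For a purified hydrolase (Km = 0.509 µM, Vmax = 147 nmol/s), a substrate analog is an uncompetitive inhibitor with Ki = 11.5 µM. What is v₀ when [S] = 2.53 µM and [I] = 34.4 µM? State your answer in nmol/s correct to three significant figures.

35.1 nmol/s

With α = 1 + [I]/Ki = 1 + 34.4/11.5 = 3.991, the uncompetitive rate law is v = (Vmax/α)·[S] / (Km/α + [S]).
v = (147/3.991)×2.53 / (0.509/3.991 + 2.53) = 93.18/2.658 = 35.1 nmol/s.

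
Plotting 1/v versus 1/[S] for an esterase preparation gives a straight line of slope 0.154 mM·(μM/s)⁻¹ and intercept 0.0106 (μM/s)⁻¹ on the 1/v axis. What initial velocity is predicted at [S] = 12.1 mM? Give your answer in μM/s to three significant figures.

The y-intercept is 1/Vmax, so Vmax = 1/0.0106 = 94.3 μM/s.
The slope is Km/Vmax, so Km = 0.154 × 94.3 = 14.5 mM.
Then v = 94.3 × 12.1/(14.5 + 12.1) = 42.9 μM/s.

42.9 μM/s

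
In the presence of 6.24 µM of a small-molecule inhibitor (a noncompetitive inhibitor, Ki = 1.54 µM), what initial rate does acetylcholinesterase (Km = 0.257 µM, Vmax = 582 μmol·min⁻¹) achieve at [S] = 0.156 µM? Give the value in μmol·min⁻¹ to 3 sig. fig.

43.5 μmol·min⁻¹

With α = 1 + [I]/Ki = 1 + 6.24/1.54 = 5.052, the noncompetitive rate law is v = (Vmax/α)·[S] / (Km + [S]).
v = (582/5.052)×0.156 / (0.257 + 0.156) = 17.97/0.4130 = 43.5 μmol·min⁻¹.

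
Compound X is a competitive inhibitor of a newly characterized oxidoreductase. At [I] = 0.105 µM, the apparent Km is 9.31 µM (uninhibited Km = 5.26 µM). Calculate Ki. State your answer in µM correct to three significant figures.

Competitive: Km,app = α·Km with α = 1 + [I]/Ki.
α = Km,app/Km = 9.31/5.26 = 1.770.
Since α = 1 + [I]/Ki, [I]/Ki = 1.770 − 1 = 0.7700 and Ki = 0.105/0.7700 = 0.136 µM.

0.136 µM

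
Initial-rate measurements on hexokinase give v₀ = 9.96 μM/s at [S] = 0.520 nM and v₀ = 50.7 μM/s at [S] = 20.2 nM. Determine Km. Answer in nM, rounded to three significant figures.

2.45 nM

From v = Vmax[S]/(Km+[S]), each point gives Vmax = v(Km+[S])/[S].
Equating: 9.96(Km+0.520)/0.520 = 50.7(Km+20.2)/20.2.
19.15·Km + 9.96 = 2.510·Km + 50.7, so (19.15 − 2.510)·Km = 50.7 − 9.96.
Km = 40.74/16.64 = 2.45 nM; then Vmax = 9.96(2.45+0.520)/0.520 = 56.8 μM/s.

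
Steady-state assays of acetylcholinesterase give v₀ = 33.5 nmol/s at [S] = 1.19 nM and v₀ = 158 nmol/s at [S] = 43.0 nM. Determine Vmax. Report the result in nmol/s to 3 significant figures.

From v = Vmax[S]/(Km+[S]), each point gives Vmax = v(Km+[S])/[S].
Equating: 33.5(Km+1.19)/1.19 = 158(Km+43.0)/43.0.
28.15·Km + 33.5 = 3.674·Km + 158, so (28.15 − 3.674)·Km = 158 − 33.5.
Km = 124.5/24.48 = 5.09 nM; then Vmax = 33.5(5.09+1.19)/1.19 = 177 nmol/s.

177 nmol/s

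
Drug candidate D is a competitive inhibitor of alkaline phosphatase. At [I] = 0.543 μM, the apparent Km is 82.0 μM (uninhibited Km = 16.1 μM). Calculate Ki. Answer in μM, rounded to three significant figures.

Competitive: Km,app = α·Km with α = 1 + [I]/Ki.
α = Km,app/Km = 82.0/16.1 = 5.093.
Since α = 1 + [I]/Ki, [I]/Ki = 5.093 − 1 = 4.093 and Ki = 0.543/4.093 = 0.133 μM.

0.133 μM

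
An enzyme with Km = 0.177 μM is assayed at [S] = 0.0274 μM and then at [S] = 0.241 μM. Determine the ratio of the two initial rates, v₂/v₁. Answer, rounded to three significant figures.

4.30

The fractional saturations are [S]/(Km+[S]) = 0.0274/0.2044 = 0.1341 and 0.241/0.4180 = 0.5766.
v₂/v₁ is just their ratio: 0.5766/0.1341 = 4.30.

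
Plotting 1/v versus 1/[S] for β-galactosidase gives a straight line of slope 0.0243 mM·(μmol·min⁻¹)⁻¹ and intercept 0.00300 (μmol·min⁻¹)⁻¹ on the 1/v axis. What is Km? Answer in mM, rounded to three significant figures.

y-intercept = 1/Vmax ⇒ Vmax = 333 μmol·min⁻¹; slope = Km/Vmax ⇒ Km = slope × Vmax.
Km = 0.0243 × 333 = 8.10 mM.

8.10 mM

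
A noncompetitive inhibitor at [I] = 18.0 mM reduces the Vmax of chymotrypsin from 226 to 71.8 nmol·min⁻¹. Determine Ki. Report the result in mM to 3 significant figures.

Noncompetitive: Vmax,app = Vmax/α with α = 1 + [I]/Ki.
α = Vmax/Vmax,app = 226/71.8 = 3.148.
Since α = 1 + [I]/Ki, [I]/Ki = 3.148 − 1 = 2.148 and Ki = 18.0/2.148 = 8.38 mM.

8.38 mM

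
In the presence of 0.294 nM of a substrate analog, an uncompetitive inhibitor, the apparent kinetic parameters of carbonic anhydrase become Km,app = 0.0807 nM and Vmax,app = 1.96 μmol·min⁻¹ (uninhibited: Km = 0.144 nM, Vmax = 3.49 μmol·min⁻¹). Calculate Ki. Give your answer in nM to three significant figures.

Uncompetitive: Vmax,app = Vmax/α (and Km,app = Km/α) with α = 1 + [I]/Ki.
α = Vmax/Vmax,app = 3.49/1.96 = 1.781.
Ki = [I]/(α − 1) = 0.294/0.7806 = 0.377 nM.

0.377 nM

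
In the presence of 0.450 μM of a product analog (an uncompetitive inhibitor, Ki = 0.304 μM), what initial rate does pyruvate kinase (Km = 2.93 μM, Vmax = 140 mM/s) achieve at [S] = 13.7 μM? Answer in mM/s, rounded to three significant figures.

With α = 1 + [I]/Ki = 1 + 0.450/0.304 = 2.480, the uncompetitive rate law is v = (Vmax/α)·[S] / (Km/α + [S]).
v = (140/2.480)×13.7 / (2.93/2.480 + 13.7) = 773.3/14.88 = 52.0 mM/s.

52.0 mM/s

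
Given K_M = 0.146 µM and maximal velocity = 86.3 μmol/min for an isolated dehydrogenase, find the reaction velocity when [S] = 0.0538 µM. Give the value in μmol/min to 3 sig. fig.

[S]/(Km+[S]) = 0.0538/0.1998 = 0.2693, the fractional saturation.
v = 0.2693 × Vmax = 0.2693 × 86.3 = 23.2 μmol/min.

23.2 μmol/min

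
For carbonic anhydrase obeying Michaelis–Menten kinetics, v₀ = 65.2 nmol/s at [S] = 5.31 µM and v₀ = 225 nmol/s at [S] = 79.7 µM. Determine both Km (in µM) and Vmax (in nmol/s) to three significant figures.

From v = Vmax[S]/(Km+[S]), each point gives Vmax = v(Km+[S])/[S].
Equating: 65.2(Km+5.31)/5.31 = 225(Km+79.7)/79.7.
12.28·Km + 65.2 = 2.823·Km + 225, so (12.28 − 2.823)·Km = 225 − 65.2.
Km = 159.8/9.456 = 16.9 µM; then Vmax = 65.2(16.9+5.31)/5.31 = 273 nmol/s.

Km = 16.9 µM; Vmax = 273 nmol/s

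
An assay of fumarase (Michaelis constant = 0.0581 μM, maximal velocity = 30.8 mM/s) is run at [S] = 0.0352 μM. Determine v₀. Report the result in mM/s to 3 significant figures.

11.6 mM/s

v = Vmax·[S]/(Km + [S]) = 30.8 × 0.0352 / (0.0581 + 0.0352)
  = 1.084 / 0.09330 = 11.6 mM/s.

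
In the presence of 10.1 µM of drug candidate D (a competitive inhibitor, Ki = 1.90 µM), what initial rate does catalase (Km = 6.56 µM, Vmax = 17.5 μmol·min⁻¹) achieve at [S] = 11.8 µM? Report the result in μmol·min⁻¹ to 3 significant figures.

3.88 μmol·min⁻¹

α = 1 + [I]/Ki = 1 + 10.1/1.90 = 6.316.
For a competitive inhibitor, Vmax is unchanged and the apparent Km becomes α·Km: Km,app = 41.4 µM, Vmax,app = 17.5 μmol·min⁻¹.
v = Vmax,app·[S]/(Km,app + [S]) = 17.5 × 11.8/(41.4 + 11.8) = 3.88 μmol·min⁻¹.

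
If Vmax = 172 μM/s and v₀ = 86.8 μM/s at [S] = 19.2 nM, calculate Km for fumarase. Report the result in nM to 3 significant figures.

v/Vmax = 86.8/172 = 0.5047 = [S]/(Km+[S]).
So Km + [S] = [S]/0.5047 = 38.05 nM, giving Km = 38.05 − 19.2 = 18.8 nM.

18.8 nM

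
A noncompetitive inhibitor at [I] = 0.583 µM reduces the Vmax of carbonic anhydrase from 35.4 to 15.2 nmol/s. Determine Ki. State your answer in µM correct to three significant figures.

Noncompetitive: Vmax,app = Vmax/α with α = 1 + [I]/Ki.
α = Vmax/Vmax,app = 35.4/15.2 = 2.329.
Since α = 1 + [I]/Ki, [I]/Ki = 2.329 − 1 = 1.329 and Ki = 0.583/1.329 = 0.439 µM.

0.439 µM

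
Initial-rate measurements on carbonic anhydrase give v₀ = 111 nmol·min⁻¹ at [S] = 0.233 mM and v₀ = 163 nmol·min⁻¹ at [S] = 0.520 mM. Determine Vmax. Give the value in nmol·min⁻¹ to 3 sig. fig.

In reciprocal form, 1/v = (Km/Vmax)·(1/[S]) + 1/Vmax. The two points give (1/[S], 1/v) = (4.292, 0.009009) and (1.923, 0.006135).
Slope = (0.009009 − 0.006135)/(4.292 − 1.923) = 0.001213; intercept = 0.009009 − 0.001213×4.292 = 0.003802.
Vmax = 1/intercept = 263 nmol·min⁻¹; Km = slope × Vmax = 0.001213 × 263 = 0.319 mM.

263 nmol·min⁻¹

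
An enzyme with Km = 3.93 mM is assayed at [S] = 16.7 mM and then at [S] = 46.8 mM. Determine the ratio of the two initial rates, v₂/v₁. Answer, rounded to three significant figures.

1.14

Since Vmax cancels, v₂/v₁ = [S]₂(Km+[S]₁) / [S]₁(Km+[S]₂).
= 46.8×(3.93+16.7) / (16.7×(3.93+46.8)) = 965.5/847.2 = 1.14.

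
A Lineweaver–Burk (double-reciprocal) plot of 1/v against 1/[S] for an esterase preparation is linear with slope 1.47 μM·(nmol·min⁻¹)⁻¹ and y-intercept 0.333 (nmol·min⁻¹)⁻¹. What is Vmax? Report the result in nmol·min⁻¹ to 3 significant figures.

3.00 nmol·min⁻¹

The y-intercept of a Lineweaver–Burk plot equals 1/Vmax, so Vmax = 1/0.333 = 3.00 nmol·min⁻¹.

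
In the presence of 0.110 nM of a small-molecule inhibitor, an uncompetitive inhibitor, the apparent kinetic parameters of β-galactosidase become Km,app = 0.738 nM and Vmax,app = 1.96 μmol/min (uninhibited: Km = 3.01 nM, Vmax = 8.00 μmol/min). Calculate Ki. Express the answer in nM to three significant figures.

Uncompetitive: Vmax,app = Vmax/α (and Km,app = Km/α) with α = 1 + [I]/Ki.
α = Vmax/Vmax,app = 8.00/1.96 = 4.082.
Ki = [I]/(α − 1) = 0.110/3.082 = 0.0357 nM.

0.0357 nM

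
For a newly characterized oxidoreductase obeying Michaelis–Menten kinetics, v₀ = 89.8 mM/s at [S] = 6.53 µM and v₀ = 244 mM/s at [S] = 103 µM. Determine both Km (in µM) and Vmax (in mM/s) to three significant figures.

In reciprocal form, 1/v = (Km/Vmax)·(1/[S]) + 1/Vmax. The two points give (1/[S], 1/v) = (0.1531, 0.01114) and (0.009709, 0.004098).
Slope = (0.01114 − 0.004098)/(0.1531 − 0.009709) = 0.04907; intercept = 0.01114 − 0.04907×0.1531 = 0.003622.
Vmax = 1/intercept = 276 mM/s; Km = slope × Vmax = 0.04907 × 276 = 13.5 µM.

Km = 13.5 µM; Vmax = 276 mM/s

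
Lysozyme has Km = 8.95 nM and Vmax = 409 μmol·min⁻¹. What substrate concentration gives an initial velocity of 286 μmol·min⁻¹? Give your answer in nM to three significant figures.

The required fractional saturation is v/Vmax = 286/409 = 0.6993.
Then [S]/(Km+[S]) = 0.6993 ⇒ [S] = 8.95 × 0.6993/(1 − 0.6993) = 20.8 nM.

20.8 nM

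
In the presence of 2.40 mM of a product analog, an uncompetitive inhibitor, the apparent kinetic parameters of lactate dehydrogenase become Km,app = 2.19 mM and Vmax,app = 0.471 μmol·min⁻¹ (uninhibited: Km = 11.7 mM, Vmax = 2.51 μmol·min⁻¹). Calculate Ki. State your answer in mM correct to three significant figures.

0.554 mM

Uncompetitive: Vmax,app = Vmax/α (and Km,app = Km/α) with α = 1 + [I]/Ki.
α = Vmax/Vmax,app = 2.51/0.471 = 5.329.
Since α = 1 + [I]/Ki, [I]/Ki = 5.329 − 1 = 4.329 and Ki = 2.40/4.329 = 0.554 mM.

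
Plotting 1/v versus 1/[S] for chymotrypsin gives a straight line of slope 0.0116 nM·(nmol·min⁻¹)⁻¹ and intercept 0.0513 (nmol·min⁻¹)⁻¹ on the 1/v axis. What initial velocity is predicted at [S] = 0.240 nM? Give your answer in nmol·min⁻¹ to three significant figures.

10.0 nmol·min⁻¹

The y-intercept is 1/Vmax, so Vmax = 1/0.0513 = 19.5 nmol·min⁻¹.
The slope is Km/Vmax, so Km = 0.0116 × 19.5 = 0.226 nM.
Then v = 19.5 × 0.240/(0.226 + 0.240) = 10.0 nmol·min⁻¹.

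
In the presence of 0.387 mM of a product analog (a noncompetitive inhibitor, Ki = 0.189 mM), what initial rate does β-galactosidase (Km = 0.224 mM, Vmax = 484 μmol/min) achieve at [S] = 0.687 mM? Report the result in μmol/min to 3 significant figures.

120 μmol/min

α = 1 + [I]/Ki = 1 + 0.387/0.189 = 3.048.
For a noncompetitive inhibitor, Vmax is reduced to Vmax/α while Km is unchanged: Km,app = 0.224 mM, Vmax,app = 159 μmol/min.
v = Vmax,app·[S]/(Km,app + [S]) = 159 × 0.687/(0.224 + 0.687) = 120 μmol/min.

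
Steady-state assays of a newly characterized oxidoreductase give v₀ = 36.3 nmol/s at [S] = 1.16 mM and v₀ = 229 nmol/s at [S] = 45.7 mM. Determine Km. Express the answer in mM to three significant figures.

From v = Vmax[S]/(Km+[S]), each point gives Vmax = v(Km+[S])/[S].
Equating: 36.3(Km+1.16)/1.16 = 229(Km+45.7)/45.7.
31.29·Km + 36.3 = 5.011·Km + 229, so (31.29 − 5.011)·Km = 229 − 36.3.
Km = 192.7/26.28 = 7.33 mM; then Vmax = 36.3(7.33+1.16)/1.16 = 266 nmol/s.

7.33 mM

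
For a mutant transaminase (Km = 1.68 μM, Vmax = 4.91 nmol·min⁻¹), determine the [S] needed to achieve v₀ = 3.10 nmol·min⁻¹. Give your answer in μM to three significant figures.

2.88 μM

Rearranging v = Vmax[S]/(Km+[S]) gives [S] = Km·v/(Vmax − v).
[S] = 1.68 × 3.10 / (4.91 − 3.10) = 5.208/1.810 = 2.88 μM.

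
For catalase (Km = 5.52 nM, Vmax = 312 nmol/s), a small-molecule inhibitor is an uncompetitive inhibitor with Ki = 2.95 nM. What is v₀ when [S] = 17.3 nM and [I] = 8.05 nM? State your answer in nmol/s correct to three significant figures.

With α = 1 + [I]/Ki = 1 + 8.05/2.95 = 3.729, the uncompetitive rate law is v = (Vmax/α)·[S] / (Km/α + [S]).
v = (312/3.729)×17.3 / (5.52/3.729 + 17.3) = 1448/18.78 = 77.1 nmol/s.

77.1 nmol/s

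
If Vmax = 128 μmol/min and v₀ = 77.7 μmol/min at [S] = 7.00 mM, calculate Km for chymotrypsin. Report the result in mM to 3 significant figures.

4.53 mM

From v = Vmax[S]/(Km+[S]), Km = [S](Vmax − v)/v.
Km = 7.00 × (128 − 77.7) / 77.7 = 352.1/77.7 = 4.53 mM.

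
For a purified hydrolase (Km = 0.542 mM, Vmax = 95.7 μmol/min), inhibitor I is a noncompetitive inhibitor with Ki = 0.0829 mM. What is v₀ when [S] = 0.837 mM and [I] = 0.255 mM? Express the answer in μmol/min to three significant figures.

α = 1 + [I]/Ki = 1 + 0.255/0.0829 = 4.076.
For a noncompetitive inhibitor, Vmax is reduced to Vmax/α while Km is unchanged: Km,app = 0.542 mM, Vmax,app = 23.5 μmol/min.
v = Vmax,app·[S]/(Km,app + [S]) = 23.5 × 0.837/(0.542 + 0.837) = 14.3 μmol/min.

14.3 μmol/min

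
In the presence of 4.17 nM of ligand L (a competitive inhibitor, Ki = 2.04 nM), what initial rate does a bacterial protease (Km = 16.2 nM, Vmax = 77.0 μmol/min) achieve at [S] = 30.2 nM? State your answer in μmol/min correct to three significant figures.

α = 1 + [I]/Ki = 1 + 4.17/2.04 = 3.044.
For a competitive inhibitor, Vmax is unchanged and the apparent Km becomes α·Km: Km,app = 49.3 nM, Vmax,app = 77.0 μmol/min.
v = Vmax,app·[S]/(Km,app + [S]) = 77.0 × 30.2/(49.3 + 30.2) = 29.2 μmol/min.

29.2 μmol/min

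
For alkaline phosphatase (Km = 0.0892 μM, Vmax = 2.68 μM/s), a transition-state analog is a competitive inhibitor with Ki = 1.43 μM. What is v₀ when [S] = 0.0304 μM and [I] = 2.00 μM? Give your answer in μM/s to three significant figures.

α = 1 + [I]/Ki = 1 + 2.00/1.43 = 2.399.
For a competitive inhibitor, Vmax is unchanged and the apparent Km becomes α·Km: Km,app = 0.214 μM, Vmax,app = 2.68 μM/s.
v = Vmax,app·[S]/(Km,app + [S]) = 2.68 × 0.0304/(0.214 + 0.0304) = 0.333 μM/s.

0.333 μM/s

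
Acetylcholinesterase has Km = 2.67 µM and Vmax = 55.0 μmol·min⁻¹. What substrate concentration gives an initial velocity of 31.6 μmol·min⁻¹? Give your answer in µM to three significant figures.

The required fractional saturation is v/Vmax = 31.6/55.0 = 0.5745.
Then [S]/(Km+[S]) = 0.5745 ⇒ [S] = 2.67 × 0.5745/(1 − 0.5745) = 3.61 µM.

3.61 µM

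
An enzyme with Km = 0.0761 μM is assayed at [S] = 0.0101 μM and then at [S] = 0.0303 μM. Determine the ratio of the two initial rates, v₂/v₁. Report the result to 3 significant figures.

2.43

Since Vmax cancels, v₂/v₁ = [S]₂(Km+[S]₁) / [S]₁(Km+[S]₂).
= 0.0303×(0.0761+0.0101) / (0.0101×(0.0761+0.0303)) = 0.002612/0.001075 = 2.43.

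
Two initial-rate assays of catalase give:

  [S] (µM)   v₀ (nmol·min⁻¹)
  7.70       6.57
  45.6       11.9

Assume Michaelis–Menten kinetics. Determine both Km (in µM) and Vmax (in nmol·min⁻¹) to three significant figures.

Km = 9.00 µM; Vmax = 14.2 nmol·min⁻¹

In reciprocal form, 1/v = (Km/Vmax)·(1/[S]) + 1/Vmax. The two points give (1/[S], 1/v) = (0.1299, 0.1522) and (0.02193, 0.08403).
Slope = (0.1522 − 0.08403)/(0.1299 − 0.02193) = 0.6316; intercept = 0.1522 − 0.6316×0.1299 = 0.07018.
Vmax = 1/intercept = 14.2 nmol·min⁻¹; Km = slope × Vmax = 0.6316 × 14.2 = 9.00 µM.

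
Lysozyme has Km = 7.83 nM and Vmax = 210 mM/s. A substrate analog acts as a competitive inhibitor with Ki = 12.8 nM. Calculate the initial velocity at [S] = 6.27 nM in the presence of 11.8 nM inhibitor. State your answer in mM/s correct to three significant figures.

61.8 mM/s

With α = 1 + [I]/Ki = 1 + 11.8/12.8 = 1.922, the competitive rate law is v = Vmax[S] / (αKm + [S]).
v = 210×6.27 / (1.922×7.83 + 6.27) = 1317/21.32 = 61.8 mM/s.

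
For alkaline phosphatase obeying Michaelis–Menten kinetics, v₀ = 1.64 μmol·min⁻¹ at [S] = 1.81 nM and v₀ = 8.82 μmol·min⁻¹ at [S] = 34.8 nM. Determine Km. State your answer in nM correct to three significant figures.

11.0 nM

From v = Vmax[S]/(Km+[S]), each point gives Vmax = v(Km+[S])/[S].
Equating: 1.64(Km+1.81)/1.81 = 8.82(Km+34.8)/34.8.
0.9061·Km + 1.64 = 0.2534·Km + 8.82, so (0.9061 − 0.2534)·Km = 8.82 − 1.64.
Km = 7.180/0.6526 = 11.0 nM; then Vmax = 1.64(11.0+1.81)/1.81 = 11.6 μmol·min⁻¹.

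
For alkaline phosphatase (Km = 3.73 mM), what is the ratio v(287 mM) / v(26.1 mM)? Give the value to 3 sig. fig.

1.13

Since Vmax cancels, v₂/v₁ = [S]₂(Km+[S]₁) / [S]₁(Km+[S]₂).
= 287×(3.73+26.1) / (26.1×(3.73+287)) = 8561/7588 = 1.13.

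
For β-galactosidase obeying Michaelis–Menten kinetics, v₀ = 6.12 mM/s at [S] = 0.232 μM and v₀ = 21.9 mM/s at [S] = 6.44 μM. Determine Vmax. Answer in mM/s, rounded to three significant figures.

24.2 mM/s

In reciprocal form, 1/v = (Km/Vmax)·(1/[S]) + 1/Vmax. The two points give (1/[S], 1/v) = (4.310, 0.1634) and (0.1553, 0.04566).
Slope = (0.1634 − 0.04566)/(4.310 − 0.1553) = 0.02834; intercept = 0.1634 − 0.02834×4.310 = 0.04126.
Vmax = 1/intercept = 24.2 mM/s; Km = slope × Vmax = 0.02834 × 24.2 = 0.687 μM.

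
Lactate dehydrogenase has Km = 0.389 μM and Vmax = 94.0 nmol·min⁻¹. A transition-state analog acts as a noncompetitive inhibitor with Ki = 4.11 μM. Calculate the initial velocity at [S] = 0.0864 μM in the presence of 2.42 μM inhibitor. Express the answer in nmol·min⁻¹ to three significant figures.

10.8 nmol·min⁻¹

α = 1 + [I]/Ki = 1 + 2.42/4.11 = 1.589.
For a noncompetitive inhibitor, Vmax is reduced to Vmax/α while Km is unchanged: Km,app = 0.389 μM, Vmax,app = 59.2 nmol·min⁻¹.
v = Vmax,app·[S]/(Km,app + [S]) = 59.2 × 0.0864/(0.389 + 0.0864) = 10.8 nmol·min⁻¹.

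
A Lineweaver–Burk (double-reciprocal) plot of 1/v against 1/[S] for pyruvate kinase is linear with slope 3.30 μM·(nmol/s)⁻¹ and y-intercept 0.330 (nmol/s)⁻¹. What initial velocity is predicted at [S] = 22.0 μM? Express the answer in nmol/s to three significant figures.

The y-intercept is 1/Vmax, so Vmax = 1/0.330 = 3.03 nmol/s.
The slope is Km/Vmax, so Km = 3.30 × 3.03 = 10.0 μM.
Then v = 3.03 × 22.0/(10.0 + 22.0) = 2.08 nmol/s.

2.08 nmol/s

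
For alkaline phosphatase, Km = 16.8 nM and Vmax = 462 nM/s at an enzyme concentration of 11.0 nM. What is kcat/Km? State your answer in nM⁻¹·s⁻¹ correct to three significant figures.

kcat = Vmax/[E]total = 462/11.0 = 42.0 s⁻¹.
kcat/Km = 42.0/16.8 = 2.50 nM⁻¹·s⁻¹.

2.50 nM⁻¹·s⁻¹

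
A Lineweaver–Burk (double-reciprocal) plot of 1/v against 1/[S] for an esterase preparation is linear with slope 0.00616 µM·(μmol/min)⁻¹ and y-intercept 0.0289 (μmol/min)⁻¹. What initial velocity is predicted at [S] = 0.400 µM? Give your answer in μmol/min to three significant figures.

The y-intercept is 1/Vmax, so Vmax = 1/0.0289 = 34.6 μmol/min.
The slope is Km/Vmax, so Km = 0.00616 × 34.6 = 0.213 µM.
Then v = 34.6 × 0.400/(0.213 + 0.400) = 22.6 μmol/min.

22.6 μmol/min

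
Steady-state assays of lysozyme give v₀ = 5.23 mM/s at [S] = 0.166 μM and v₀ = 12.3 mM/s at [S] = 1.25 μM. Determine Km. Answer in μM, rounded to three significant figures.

In reciprocal form, 1/v = (Km/Vmax)·(1/[S]) + 1/Vmax. The two points give (1/[S], 1/v) = (6.024, 0.1912) and (0.8000, 0.08130).
Slope = (0.1912 − 0.08130)/(6.024 − 0.8000) = 0.02104; intercept = 0.1912 − 0.02104×6.024 = 0.06447.
Vmax = 1/intercept = 15.5 mM/s; Km = slope × Vmax = 0.02104 × 15.5 = 0.326 μM.

0.326 μM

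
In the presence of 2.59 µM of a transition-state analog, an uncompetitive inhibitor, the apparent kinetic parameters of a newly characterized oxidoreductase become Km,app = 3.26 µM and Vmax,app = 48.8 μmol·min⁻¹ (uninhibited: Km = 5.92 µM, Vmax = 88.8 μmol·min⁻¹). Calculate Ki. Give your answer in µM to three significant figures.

3.16 µM

Uncompetitive: Vmax,app = Vmax/α (and Km,app = Km/α) with α = 1 + [I]/Ki.
α = Vmax/Vmax,app = 88.8/48.8 = 1.820.
Since α = 1 + [I]/Ki, [I]/Ki = 1.820 − 1 = 0.8197 and Ki = 2.59/0.8197 = 3.16 µM.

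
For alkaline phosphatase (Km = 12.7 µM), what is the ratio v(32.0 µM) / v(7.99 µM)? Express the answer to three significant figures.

1.85

Since Vmax cancels, v₂/v₁ = [S]₂(Km+[S]₁) / [S]₁(Km+[S]₂).
= 32.0×(12.7+7.99) / (7.99×(12.7+32.0)) = 662.1/357.2 = 1.85.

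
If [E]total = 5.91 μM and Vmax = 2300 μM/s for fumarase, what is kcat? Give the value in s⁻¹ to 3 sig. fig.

kcat = Vmax/[E]total = 2300 μM/s / 5.91 μM = 389 s⁻¹.

389 s⁻¹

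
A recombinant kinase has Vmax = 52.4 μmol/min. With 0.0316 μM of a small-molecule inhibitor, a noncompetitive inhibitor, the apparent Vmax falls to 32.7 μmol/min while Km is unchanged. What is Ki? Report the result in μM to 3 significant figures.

0.0525 μM

Noncompetitive: Vmax,app = Vmax/α with α = 1 + [I]/Ki.
α = Vmax/Vmax,app = 52.4/32.7 = 1.602.
Ki = [I]/(α − 1) = 0.0316/0.6024 = 0.0525 μM.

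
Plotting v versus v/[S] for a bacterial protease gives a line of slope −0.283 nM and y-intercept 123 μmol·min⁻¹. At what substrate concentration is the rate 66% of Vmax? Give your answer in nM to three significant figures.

0.549 nM

The Eadie–Hofstee slope gives Km = 0.283 nM (slope = −Km).
v/Vmax = [S]/(Km+[S]) = 0.66 ⇒ [S] = Km·0.66/(1−0.66) = 0.283 × 1.941 = 0.549 nM.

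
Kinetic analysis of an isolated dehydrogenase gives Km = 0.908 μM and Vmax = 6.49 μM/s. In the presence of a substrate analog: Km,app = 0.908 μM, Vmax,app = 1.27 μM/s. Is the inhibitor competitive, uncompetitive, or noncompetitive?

noncompetitive

Vmax decreases (6.49 → 1.27 μM/s) while Km is unchanged — pure noncompetitive inhibition.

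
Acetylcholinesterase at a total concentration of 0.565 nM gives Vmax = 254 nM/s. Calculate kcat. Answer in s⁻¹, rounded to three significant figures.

kcat = Vmax/[E]total = 254 nM/s / 0.565 nM = 450 s⁻¹.

450 s⁻¹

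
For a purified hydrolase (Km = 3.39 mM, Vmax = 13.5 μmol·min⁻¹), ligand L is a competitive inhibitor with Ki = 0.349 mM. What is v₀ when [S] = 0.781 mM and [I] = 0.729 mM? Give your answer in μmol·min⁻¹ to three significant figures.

0.937 μmol·min⁻¹

With α = 1 + [I]/Ki = 1 + 0.729/0.349 = 3.089, the competitive rate law is v = Vmax[S] / (αKm + [S]).
v = 13.5×0.781 / (3.089×3.39 + 0.781) = 10.54/11.25 = 0.937 μmol·min⁻¹.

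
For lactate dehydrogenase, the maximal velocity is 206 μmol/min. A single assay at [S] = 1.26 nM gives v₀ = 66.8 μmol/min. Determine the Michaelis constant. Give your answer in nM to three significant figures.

From v = Vmax[S]/(Km+[S]), Km = [S](Vmax − v)/v.
Km = 1.26 × (206 − 66.8) / 66.8 = 175.4/66.8 = 2.63 nM.

2.63 nM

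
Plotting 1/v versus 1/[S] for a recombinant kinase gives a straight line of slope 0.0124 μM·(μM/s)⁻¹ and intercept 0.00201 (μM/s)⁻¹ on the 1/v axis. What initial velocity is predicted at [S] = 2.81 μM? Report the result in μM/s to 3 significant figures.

The y-intercept is 1/Vmax, so Vmax = 1/0.00201 = 498 μM/s.
The slope is Km/Vmax, so Km = 0.0124 × 498 = 6.17 μM.
Then v = 498 × 2.81/(6.17 + 2.81) = 156 μM/s.

156 μM/s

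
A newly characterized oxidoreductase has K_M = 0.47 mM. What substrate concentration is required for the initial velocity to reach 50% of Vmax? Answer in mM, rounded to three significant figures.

0.470 mM

v/Vmax = [S]/(Km+[S]) = 0.5, so [S] = Km·0.5/(1 − 0.5) = 0.47 × 1.000.
[S] = 0.470 mM.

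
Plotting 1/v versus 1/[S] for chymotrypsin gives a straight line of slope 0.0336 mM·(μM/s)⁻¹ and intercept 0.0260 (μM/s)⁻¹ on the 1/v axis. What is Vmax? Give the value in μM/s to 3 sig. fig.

38.5 μM/s

The y-intercept of a Lineweaver–Burk plot equals 1/Vmax, so Vmax = 1/0.0260 = 38.5 μM/s.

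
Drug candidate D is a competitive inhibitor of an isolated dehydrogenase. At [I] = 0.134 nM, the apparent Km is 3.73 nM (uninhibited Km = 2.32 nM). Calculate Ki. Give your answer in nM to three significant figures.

0.220 nM

Competitive: Km,app = α·Km with α = 1 + [I]/Ki.
α = Km,app/Km = 3.73/2.32 = 1.608.
Since α = 1 + [I]/Ki, [I]/Ki = 1.608 − 1 = 0.6078 and Ki = 0.134/0.6078 = 0.220 nM.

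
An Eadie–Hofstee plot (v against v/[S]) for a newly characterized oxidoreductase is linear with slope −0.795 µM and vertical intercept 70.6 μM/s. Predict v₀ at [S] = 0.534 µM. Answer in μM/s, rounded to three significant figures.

28.4 μM/s

In the Eadie–Hofstee form v = Vmax − Km·(v/[S]), the slope is −Km and the intercept is Vmax, so Km = 0.795 µM and Vmax = 70.6 μM/s.
v = 70.6 × 0.534/(0.795 + 0.534) = 28.4 μM/s.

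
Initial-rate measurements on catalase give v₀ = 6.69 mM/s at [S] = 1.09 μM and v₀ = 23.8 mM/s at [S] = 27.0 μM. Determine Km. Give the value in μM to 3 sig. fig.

3.26 μM

From v = Vmax[S]/(Km+[S]), each point gives Vmax = v(Km+[S])/[S].
Equating: 6.69(Km+1.09)/1.09 = 23.8(Km+27.0)/27.0.
6.138·Km + 6.69 = 0.8815·Km + 23.8, so (6.138 − 0.8815)·Km = 23.8 − 6.69.
Km = 17.11/5.256 = 3.26 μM; then Vmax = 6.69(3.26+1.09)/1.09 = 26.7 mM/s.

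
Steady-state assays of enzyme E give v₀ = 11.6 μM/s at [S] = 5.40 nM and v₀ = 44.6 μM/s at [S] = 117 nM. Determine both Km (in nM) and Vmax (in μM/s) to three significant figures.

From v = Vmax[S]/(Km+[S]), each point gives Vmax = v(Km+[S])/[S].
Equating: 11.6(Km+5.40)/5.40 = 44.6(Km+117)/117.
2.148·Km + 11.6 = 0.3812·Km + 44.6, so (2.148 − 0.3812)·Km = 44.6 − 11.6.
Km = 33.00/1.767 = 18.7 nM; then Vmax = 11.6(18.7+5.40)/5.40 = 51.7 μM/s.

Km = 18.7 nM; Vmax = 51.7 μM/s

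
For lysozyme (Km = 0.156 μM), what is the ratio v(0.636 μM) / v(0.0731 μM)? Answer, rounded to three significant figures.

2.52

Since Vmax cancels, v₂/v₁ = [S]₂(Km+[S]₁) / [S]₁(Km+[S]₂).
= 0.636×(0.156+0.0731) / (0.0731×(0.156+0.636)) = 0.1457/0.05790 = 2.52.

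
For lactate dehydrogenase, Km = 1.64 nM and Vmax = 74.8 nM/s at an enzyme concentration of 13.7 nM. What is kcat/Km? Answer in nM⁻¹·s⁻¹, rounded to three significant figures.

3.33 nM⁻¹·s⁻¹

kcat = Vmax/[E]total = 74.8/13.7 = 5.46 s⁻¹.
kcat/Km = 5.46/1.64 = 3.33 nM⁻¹·s⁻¹.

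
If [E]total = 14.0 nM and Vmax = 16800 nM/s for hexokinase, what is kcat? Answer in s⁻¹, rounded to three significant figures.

kcat = Vmax/[E]total = 16800 nM/s / 14.0 nM = 1200 s⁻¹.

1200 s⁻¹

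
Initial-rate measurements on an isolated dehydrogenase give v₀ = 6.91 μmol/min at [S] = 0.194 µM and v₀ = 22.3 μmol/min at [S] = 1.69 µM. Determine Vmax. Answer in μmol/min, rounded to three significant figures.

From v = Vmax[S]/(Km+[S]), each point gives Vmax = v(Km+[S])/[S].
Equating: 6.91(Km+0.194)/0.194 = 22.3(Km+1.69)/1.69.
35.62·Km + 6.91 = 13.20·Km + 22.3, so (35.62 − 13.20)·Km = 22.3 − 6.91.
Km = 15.39/22.42 = 0.686 µM; then Vmax = 6.91(0.686+0.194)/0.194 = 31.4 μmol/min.

31.4 μmol/min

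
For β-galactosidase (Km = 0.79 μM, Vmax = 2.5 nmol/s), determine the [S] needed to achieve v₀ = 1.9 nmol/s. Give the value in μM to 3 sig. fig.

Rearranging v = Vmax[S]/(Km+[S]) gives [S] = Km·v/(Vmax − v).
[S] = 0.79 × 1.9 / (2.5 − 1.9) = 1.501/0.6000 = 2.50 μM.

2.50 μM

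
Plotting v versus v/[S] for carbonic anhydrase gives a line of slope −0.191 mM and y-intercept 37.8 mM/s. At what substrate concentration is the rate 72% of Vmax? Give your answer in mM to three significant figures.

The Eadie–Hofstee slope gives Km = 0.191 mM (slope = −Km).
v/Vmax = [S]/(Km+[S]) = 0.72 ⇒ [S] = Km·0.72/(1−0.72) = 0.191 × 2.571 = 0.491 mM.

0.491 mM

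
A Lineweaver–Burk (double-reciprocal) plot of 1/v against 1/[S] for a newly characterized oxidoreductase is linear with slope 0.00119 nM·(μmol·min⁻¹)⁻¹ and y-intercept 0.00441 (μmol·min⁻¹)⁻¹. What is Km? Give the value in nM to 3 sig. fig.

y-intercept = 1/Vmax ⇒ Vmax = 227 μmol·min⁻¹; slope = Km/Vmax ⇒ Km = slope × Vmax.
Km = 0.00119 × 227 = 0.270 nM.

0.270 nM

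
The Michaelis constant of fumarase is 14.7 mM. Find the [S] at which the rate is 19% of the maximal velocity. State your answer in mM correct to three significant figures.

v/Vmax = [S]/(Km+[S]) = 0.19, so [S] = Km·0.19/(1 − 0.19) = 14.7 × 0.2346.
[S] = 3.45 mM.

3.45 mM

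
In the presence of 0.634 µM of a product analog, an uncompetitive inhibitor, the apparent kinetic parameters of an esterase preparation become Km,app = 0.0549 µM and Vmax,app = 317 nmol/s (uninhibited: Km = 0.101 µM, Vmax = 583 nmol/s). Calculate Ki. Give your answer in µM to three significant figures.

0.756 µM

Uncompetitive: Vmax,app = Vmax/α (and Km,app = Km/α) with α = 1 + [I]/Ki.
α = Vmax/Vmax,app = 583/317 = 1.839.
Ki = [I]/(α − 1) = 0.634/0.8391 = 0.756 µM.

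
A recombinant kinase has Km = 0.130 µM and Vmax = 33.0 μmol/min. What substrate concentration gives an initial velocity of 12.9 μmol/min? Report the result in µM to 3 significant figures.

Rearranging v = Vmax[S]/(Km+[S]) gives [S] = Km·v/(Vmax − v).
[S] = 0.130 × 12.9 / (33.0 − 12.9) = 1.677/20.10 = 0.0834 µM.

0.0834 µM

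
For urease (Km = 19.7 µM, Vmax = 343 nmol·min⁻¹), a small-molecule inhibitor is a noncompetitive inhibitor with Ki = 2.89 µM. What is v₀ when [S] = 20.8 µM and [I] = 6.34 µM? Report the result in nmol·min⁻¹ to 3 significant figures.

α = 1 + [I]/Ki = 1 + 6.34/2.89 = 3.194.
For a noncompetitive inhibitor, Vmax is reduced to Vmax/α while Km is unchanged: Km,app = 19.7 µM, Vmax,app = 107 nmol·min⁻¹.
v = Vmax,app·[S]/(Km,app + [S]) = 107 × 20.8/(19.7 + 20.8) = 55.2 nmol·min⁻¹.

55.2 nmol·min⁻¹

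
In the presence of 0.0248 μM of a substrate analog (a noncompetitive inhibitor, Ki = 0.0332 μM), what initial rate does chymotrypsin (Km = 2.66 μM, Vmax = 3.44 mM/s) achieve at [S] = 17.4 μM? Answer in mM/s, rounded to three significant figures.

α = 1 + [I]/Ki = 1 + 0.0248/0.0332 = 1.747.
For a noncompetitive inhibitor, Vmax is reduced to Vmax/α while Km is unchanged: Km,app = 2.66 μM, Vmax,app = 1.97 mM/s.
v = Vmax,app·[S]/(Km,app + [S]) = 1.97 × 17.4/(2.66 + 17.4) = 1.71 mM/s.

1.71 mM/s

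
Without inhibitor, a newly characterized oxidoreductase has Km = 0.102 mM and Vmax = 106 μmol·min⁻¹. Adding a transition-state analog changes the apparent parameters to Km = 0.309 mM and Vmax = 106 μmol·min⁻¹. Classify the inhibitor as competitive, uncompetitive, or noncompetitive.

competitive

Km increases (0.102 → 0.309 mM) while Vmax is unchanged — the hallmark of competitive inhibition.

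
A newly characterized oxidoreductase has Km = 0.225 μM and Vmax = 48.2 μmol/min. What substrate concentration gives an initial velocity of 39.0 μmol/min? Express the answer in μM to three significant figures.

The required fractional saturation is v/Vmax = 39.0/48.2 = 0.8091.
Then [S]/(Km+[S]) = 0.8091 ⇒ [S] = 0.225 × 0.8091/(1 − 0.8091) = 0.954 μM.

0.954 μM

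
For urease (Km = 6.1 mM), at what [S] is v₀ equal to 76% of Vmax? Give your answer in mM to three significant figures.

v/Vmax = [S]/(Km+[S]) = 0.76, so [S] = Km·0.76/(1 − 0.76) = 6.1 × 3.167.
[S] = 19.3 mM.

19.3 mM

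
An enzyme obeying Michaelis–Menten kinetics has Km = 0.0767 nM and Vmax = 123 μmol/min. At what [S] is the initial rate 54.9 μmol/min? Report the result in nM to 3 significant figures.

Rearranging v = Vmax[S]/(Km+[S]) gives [S] = Km·v/(Vmax − v).
[S] = 0.0767 × 54.9 / (123 − 54.9) = 4.211/68.10 = 0.0618 nM.

0.0618 nM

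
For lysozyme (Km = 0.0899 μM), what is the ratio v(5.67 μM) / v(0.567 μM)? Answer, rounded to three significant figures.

The fractional saturations are [S]/(Km+[S]) = 0.567/0.6569 = 0.8631 and 5.67/5.760 = 0.9844.
v₂/v₁ is just their ratio: 0.9844/0.8631 = 1.14.

1.14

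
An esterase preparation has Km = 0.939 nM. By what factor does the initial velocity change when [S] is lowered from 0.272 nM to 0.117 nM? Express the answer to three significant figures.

The fractional saturations are [S]/(Km+[S]) = 0.272/1.211 = 0.2246 and 0.117/1.056 = 0.1108.
v₂/v₁ is just their ratio: 0.1108/0.2246 = 0.493.

0.493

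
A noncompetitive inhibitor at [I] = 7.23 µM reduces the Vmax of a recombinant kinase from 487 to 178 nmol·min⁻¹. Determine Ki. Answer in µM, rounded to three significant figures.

Noncompetitive: Vmax,app = Vmax/α with α = 1 + [I]/Ki.
α = Vmax/Vmax,app = 487/178 = 2.736.
Ki = [I]/(α − 1) = 7.23/1.736 = 4.16 µM.

4.16 µM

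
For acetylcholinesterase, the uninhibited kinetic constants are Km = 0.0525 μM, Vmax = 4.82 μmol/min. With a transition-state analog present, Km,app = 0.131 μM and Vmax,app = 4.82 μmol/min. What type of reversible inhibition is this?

Km increases (0.0525 → 0.131 μM) while Vmax is unchanged — the hallmark of competitive inhibition.

competitive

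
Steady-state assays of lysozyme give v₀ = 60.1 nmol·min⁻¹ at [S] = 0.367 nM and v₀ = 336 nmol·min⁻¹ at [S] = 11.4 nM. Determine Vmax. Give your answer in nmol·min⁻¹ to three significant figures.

From v = Vmax[S]/(Km+[S]), each point gives Vmax = v(Km+[S])/[S].
Equating: 60.1(Km+0.367)/0.367 = 336(Km+11.4)/11.4.
163.8·Km + 60.1 = 29.47·Km + 336, so (163.8 − 29.47)·Km = 336 − 60.1.
Km = 275.9/134.3 = 2.05 nM; then Vmax = 60.1(2.05+0.367)/0.367 = 397 nmol·min⁻¹.

397 nmol·min⁻¹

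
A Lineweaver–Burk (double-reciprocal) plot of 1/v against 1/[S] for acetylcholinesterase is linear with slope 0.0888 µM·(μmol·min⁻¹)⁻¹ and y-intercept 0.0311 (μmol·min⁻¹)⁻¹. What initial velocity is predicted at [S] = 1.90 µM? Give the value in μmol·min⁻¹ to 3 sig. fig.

12.8 μmol·min⁻¹

The y-intercept is 1/Vmax, so Vmax = 1/0.0311 = 32.2 μmol·min⁻¹.
The slope is Km/Vmax, so Km = 0.0888 × 32.2 = 2.86 µM.
Then v = 32.2 × 1.90/(2.86 + 1.90) = 12.8 μmol·min⁻¹.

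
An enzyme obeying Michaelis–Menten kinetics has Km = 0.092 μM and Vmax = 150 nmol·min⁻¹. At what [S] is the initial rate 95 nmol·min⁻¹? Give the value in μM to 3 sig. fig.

0.159 μM

Rearranging v = Vmax[S]/(Km+[S]) gives [S] = Km·v/(Vmax − v).
[S] = 0.092 × 95 / (150 − 95) = 8.740/55.00 = 0.159 μM.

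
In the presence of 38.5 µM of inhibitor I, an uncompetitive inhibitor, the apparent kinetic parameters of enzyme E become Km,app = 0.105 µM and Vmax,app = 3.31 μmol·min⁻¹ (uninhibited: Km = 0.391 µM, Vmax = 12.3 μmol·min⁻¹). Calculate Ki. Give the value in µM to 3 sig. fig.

14.2 µM

Uncompetitive: Vmax,app = Vmax/α (and Km,app = Km/α) with α = 1 + [I]/Ki.
α = Vmax/Vmax,app = 12.3/3.31 = 3.716.
Ki = [I]/(α − 1) = 38.5/2.716 = 14.2 µM.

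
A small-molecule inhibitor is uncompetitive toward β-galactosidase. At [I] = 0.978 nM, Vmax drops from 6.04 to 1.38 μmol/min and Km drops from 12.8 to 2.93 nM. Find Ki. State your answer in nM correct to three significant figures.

Uncompetitive: Vmax,app = Vmax/α (and Km,app = Km/α) with α = 1 + [I]/Ki.
α = Vmax/Vmax,app = 6.04/1.38 = 4.377.
Since α = 1 + [I]/Ki, [I]/Ki = 4.377 − 1 = 3.377 and Ki = 0.978/3.377 = 0.290 nM.

0.290 nM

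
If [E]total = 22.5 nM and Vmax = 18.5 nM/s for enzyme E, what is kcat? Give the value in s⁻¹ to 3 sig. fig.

kcat = Vmax/[E]total = 18.5 nM/s / 22.5 nM = 0.822 s⁻¹.

0.822 s⁻¹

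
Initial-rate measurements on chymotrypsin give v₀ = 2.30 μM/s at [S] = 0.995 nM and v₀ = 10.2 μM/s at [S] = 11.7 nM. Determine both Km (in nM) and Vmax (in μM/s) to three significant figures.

Km = 5.49 nM; Vmax = 15.0 μM/s

In reciprocal form, 1/v = (Km/Vmax)·(1/[S]) + 1/Vmax. The two points give (1/[S], 1/v) = (1.005, 0.4348) and (0.08547, 0.09804).
Slope = (0.4348 − 0.09804)/(1.005 − 0.08547) = 0.3662; intercept = 0.4348 − 0.3662×1.005 = 0.06674.
Vmax = 1/intercept = 15.0 μM/s; Km = slope × Vmax = 0.3662 × 15.0 = 5.49 nM.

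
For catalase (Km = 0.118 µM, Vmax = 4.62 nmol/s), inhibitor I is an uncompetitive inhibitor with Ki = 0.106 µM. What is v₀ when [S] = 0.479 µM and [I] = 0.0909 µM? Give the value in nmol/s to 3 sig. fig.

2.20 nmol/s

α = 1 + [I]/Ki = 1 + 0.0909/0.106 = 1.858.
For an uncompetitive inhibitor, both parameters are divided by α, giving Vmax/α and Km/α: Km,app = 0.0635 µM, Vmax,app = 2.49 nmol/s.
v = Vmax,app·[S]/(Km,app + [S]) = 2.49 × 0.479/(0.0635 + 0.479) = 2.20 nmol/s.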